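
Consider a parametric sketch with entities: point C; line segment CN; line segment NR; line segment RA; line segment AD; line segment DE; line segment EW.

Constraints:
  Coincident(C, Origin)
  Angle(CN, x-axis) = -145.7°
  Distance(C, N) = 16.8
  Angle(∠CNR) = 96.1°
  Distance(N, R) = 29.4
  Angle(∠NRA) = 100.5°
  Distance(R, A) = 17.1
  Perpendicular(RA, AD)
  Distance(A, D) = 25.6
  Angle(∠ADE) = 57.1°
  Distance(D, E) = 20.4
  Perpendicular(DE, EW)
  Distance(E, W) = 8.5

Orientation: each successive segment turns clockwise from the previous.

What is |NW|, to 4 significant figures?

23.71

C is at the origin; CN runs at -145.7° with length 16.8, so N = (-13.88, -9.467). ∠CNR = 96.1° gives NR at 130.4° from the x-axis; with |NR| = 29.4, R = (-32.93, 12.92). ∠NRA = 100.5° gives RA at 50.90° from the x-axis; with |RA| = 17.1, A = (-22.15, 26.19). RA ⟂ AD, so AD runs at -39.10°; with |AD| = 25.6, D = (-2.282, 10.05). ∠ADE = 57.1° gives DE at -162.0° from the x-axis; with |DE| = 20.4, E = (-21.68, 3.743). DE ⟂ EW, so EW runs at 108.0°; with |EW| = 8.5, W = (-24.31, 11.83). Then |NW| = |W − N| = 23.71.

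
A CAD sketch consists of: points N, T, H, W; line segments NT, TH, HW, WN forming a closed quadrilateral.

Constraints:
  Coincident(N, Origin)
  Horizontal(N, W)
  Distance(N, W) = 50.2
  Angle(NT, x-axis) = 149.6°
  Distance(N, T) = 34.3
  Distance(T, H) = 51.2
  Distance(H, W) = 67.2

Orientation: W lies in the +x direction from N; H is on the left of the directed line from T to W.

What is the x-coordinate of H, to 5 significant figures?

7.9091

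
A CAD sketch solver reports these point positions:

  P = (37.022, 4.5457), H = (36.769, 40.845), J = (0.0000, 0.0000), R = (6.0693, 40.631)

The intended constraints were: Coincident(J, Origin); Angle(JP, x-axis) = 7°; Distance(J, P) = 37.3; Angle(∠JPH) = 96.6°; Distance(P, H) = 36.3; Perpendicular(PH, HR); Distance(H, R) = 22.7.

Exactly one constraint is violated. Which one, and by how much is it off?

Distance(H, R) = 22.7 — off by 8.00.

J = (0.00, 0.00) ✓; JP at 7.000° ✓; |JP| = 37.30 ✓; ∠JPH = 96.60° ✓; |PH| = 36.30 ✓; ∠(PH, HR) = 90.00° ✓; |HR| = 30.70 ✗.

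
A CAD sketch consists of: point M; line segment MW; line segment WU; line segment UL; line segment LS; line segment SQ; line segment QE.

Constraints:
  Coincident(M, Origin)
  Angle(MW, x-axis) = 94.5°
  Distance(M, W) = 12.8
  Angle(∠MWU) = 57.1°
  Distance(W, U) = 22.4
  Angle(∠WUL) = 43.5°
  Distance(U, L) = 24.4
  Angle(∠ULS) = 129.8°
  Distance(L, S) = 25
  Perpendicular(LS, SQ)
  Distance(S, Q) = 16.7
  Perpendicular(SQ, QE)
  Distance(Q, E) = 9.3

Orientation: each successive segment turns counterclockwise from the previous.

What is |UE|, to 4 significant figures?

31.39

M is at the origin; MW runs at 94.5° with length 12.8, so W = (-1.004, 12.76). ∠MWU = 57.1° gives WU at -142.6° from the x-axis; with |WU| = 22.4, U = (-18.80, -0.8447). ∠WUL = 43.5° gives UL at -6.100° from the x-axis; with |UL| = 24.4, L = (5.463, -3.438). ∠ULS = 129.8° gives LS at 44.10° from the x-axis; with |LS| = 25.0, S = (23.42, 13.96). LS is perpendicular to SQ, so SQ runs at 134.1°; with |SQ| = 16.7, Q = (11.79, 25.95). SQ ⟂ QE, so QE runs at -135.9°; with |QE| = 9.3, E = (5.116, 19.48). Then |UE| = |E − U| = 31.39.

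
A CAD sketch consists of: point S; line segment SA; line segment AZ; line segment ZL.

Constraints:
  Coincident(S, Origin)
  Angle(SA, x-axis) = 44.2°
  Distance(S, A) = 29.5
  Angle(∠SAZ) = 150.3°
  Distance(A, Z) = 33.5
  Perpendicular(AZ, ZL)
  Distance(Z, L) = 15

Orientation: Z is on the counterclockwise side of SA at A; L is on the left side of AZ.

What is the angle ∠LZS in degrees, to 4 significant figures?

76.11°

∠SAZ = 150.3°, so AZ runs at 44.2° + (180° − 150.3°) = 73.90° from the x-axis; with |AZ| = 33.5, Z = A + 33.5·(cos 73.90°, sin 73.90°) = (30.44, 52.75). AZ ⟂ ZL; with |ZL| = 15.0 on the left of AZ, L = Z + 15.0·(-0.9608, 0.2773) = (16.03, 56.91). Then cos ∠LZS = ZL·ZS / (|ZL||ZS|), giving 76.11°.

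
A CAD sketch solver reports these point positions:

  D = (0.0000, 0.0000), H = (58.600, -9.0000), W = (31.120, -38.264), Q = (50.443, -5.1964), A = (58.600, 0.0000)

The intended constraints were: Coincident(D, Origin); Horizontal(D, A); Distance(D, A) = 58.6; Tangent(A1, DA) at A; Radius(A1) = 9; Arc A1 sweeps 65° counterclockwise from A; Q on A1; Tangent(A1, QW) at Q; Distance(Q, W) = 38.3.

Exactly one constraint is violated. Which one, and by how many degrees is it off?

Tangent(A1, QW) at Q — off by 5.30°.

D = (0.00, 0.00) ✓; D.y = 0.00, A.y = 0.00 ✓; |DA| = 58.60 ✓; ∠(HA, AD) = 90.00° ✓; |HA| = 9.000 ✓; bearing(H→Q) − bearing(H→A) = 65.00° ✓; |HQ| = 9.000 ✓; ∠(HQ, QW) = 95.30° ✗; |QW| = 38.30 ✓.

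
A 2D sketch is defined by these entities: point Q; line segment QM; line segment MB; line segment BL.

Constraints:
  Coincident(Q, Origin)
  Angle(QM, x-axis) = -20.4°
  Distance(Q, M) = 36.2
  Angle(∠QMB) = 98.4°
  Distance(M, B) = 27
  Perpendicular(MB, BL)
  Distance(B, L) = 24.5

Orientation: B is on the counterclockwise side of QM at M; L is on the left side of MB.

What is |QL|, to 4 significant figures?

34.21

Q is at the origin; QM runs at -20.4° with length 36.2, so M = 36.2·(cos -20.4°, sin -20.4°) = (33.93, -12.62). ∠QMB = 98.4°, so MB runs at -20.4° + (180° − 98.4°) = 61.20° from the x-axis; with |MB| = 27.0, B = M + 27.0·(cos 61.20°, sin 61.20°) = (46.94, 11.04). MB ⟂ BL; with |BL| = 24.5 on the left of MB, L = B + 24.5·(-0.8763, 0.4818) = (25.47, 22.84). Then |QL| = |L − Q| = 34.21.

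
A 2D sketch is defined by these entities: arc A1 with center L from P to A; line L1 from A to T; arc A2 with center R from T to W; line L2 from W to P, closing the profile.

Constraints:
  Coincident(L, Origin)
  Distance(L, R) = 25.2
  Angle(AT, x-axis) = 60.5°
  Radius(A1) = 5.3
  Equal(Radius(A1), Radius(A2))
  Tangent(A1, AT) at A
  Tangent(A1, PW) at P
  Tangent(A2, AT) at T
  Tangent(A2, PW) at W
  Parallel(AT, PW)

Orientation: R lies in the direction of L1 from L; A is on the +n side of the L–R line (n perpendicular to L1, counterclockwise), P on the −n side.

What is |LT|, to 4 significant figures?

25.75

The slot axis is L1's direction at 60.5°, so u = (cos 60.5°, sin 60.5°) = (0.4924, 0.8704) and n = (−sin 60.5°, cos 60.5°) = (-0.8704, 0.4924). L is at the origin and R lies 25.2 along u from L, so R = 25.2·u = (12.41, 21.93). Tangency of A1 to both parallel lines with radius 5.3 puts A and P at L ± 5.3·n: A = (-4.613, 2.610), P = (4.613, -2.610). Equal radii place T and W the same way about R: T = R + 5.3·n = (7.796, 24.54), W = R − 5.3·n = (17.02, 19.32). Then |LT| = |T − L| = 25.75.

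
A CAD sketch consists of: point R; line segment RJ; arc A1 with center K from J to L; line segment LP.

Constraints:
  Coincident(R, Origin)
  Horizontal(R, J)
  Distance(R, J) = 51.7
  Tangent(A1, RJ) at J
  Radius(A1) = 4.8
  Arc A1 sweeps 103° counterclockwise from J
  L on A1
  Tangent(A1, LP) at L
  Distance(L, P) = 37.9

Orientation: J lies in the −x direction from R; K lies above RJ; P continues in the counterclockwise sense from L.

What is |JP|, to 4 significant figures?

42.98

R is at the origin; RJ is horizontal with |RJ| = 51.7 and J on the −x side, so J = (-51.70, 0.000). Tangency of A1 to RJ means the radius KJ is perpendicular to RJ, so K = J + (0, 4.8) = (-51.70, 4.800). On A1, J sits at bearing -90° from K; a 103° counterclockwise sweep puts L at bearing 13°, so L = K + 4.8·(cos 13°, sin 13°) = (-47.02, 5.880). Tangency of A1 to LP means the radius KL is perpendicular to LP, so LP runs along (−sin 13°, cos 13°); with |LP| = 37.9, P = (-55.55, 42.81). Then |JP| = |P − J| = 42.98.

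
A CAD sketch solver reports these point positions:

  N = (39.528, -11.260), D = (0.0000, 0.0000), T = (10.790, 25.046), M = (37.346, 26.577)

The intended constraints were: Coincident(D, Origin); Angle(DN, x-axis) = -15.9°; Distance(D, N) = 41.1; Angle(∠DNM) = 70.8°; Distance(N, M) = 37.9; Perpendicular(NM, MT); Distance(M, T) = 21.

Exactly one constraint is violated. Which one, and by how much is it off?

Distance(M, T) = 21 — off by 5.60.

D = (0.00, 0.00) ✓; DN at -15.90° ✓; |DN| = 41.10 ✓; ∠DNM = 70.80° ✓; |NM| = 37.90 ✓; ∠(NM, MT) = 90.00° ✓; |MT| = 26.60 ✗.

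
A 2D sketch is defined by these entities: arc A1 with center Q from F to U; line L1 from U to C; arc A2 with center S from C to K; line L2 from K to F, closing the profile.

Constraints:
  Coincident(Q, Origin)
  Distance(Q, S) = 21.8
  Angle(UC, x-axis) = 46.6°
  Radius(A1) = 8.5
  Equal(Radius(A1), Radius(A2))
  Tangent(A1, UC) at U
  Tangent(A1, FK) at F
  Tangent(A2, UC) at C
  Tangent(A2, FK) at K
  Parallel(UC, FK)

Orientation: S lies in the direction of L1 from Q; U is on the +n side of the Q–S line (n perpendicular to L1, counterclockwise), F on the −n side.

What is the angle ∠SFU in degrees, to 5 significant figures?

68.699°

Q is at the origin and S lies 21.8 along u from Q, so S = 21.8·u = (14.979, 15.839). Tangency of A1 to both parallel lines with radius 8.5 puts U and F at Q ± 8.5·n: U = (-6.1759, 5.8402), F = (6.1759, -5.8402). Then cos ∠SFU = FS·FU / (|FS||FU|), giving 68.699°.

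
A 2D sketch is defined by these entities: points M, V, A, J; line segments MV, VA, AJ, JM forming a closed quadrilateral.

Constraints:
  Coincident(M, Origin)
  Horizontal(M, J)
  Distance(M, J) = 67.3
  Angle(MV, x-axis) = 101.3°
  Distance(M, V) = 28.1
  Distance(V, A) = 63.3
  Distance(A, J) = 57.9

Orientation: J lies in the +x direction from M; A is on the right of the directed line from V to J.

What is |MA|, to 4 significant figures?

36.10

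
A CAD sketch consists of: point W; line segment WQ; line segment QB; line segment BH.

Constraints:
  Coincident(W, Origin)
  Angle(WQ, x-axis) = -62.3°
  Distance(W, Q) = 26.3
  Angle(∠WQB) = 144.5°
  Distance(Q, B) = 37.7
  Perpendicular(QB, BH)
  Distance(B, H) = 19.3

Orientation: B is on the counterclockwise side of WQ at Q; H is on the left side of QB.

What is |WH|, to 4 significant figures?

59.25

W is at the origin; WQ runs at -62.3° with length 26.3, so Q = 26.3·(cos -62.3°, sin -62.3°) = (12.23, -23.29). ∠WQB = 144.5°, so QB runs at -62.3° + (180° − 144.5°) = -26.80° from the x-axis; with |QB| = 37.7, B = Q + 37.7·(cos -26.80°, sin -26.80°) = (45.88, -40.28). QB is perpendicular to BH; with |BH| = 19.3 on the left of QB, H = B + 19.3·(0.4509, 0.8926) = (54.58, -23.06). Then |WH| = |H − W| = 59.25.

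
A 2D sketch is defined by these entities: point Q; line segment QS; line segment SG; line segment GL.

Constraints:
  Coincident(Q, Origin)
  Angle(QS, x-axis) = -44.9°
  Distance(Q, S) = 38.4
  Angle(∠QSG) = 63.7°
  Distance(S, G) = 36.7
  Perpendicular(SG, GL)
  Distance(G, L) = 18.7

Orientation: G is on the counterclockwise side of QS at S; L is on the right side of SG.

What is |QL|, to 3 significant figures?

56.7

∠QSG = 63.7°, so SG runs at -44.9° + (180° − 63.7°) = 71.4° from the x-axis; with |SG| = 36.7, G = S + 36.7·(cos 71.4°, sin 71.4°) = (38.9, 7.68). The perpendicularity gives GL at right angles to SG; with |GL| = 18.7 on the right of SG, L = G + 18.7·(0.948, -0.319) = (56.6, 1.71). Then |QL| = |L − Q| = 56.7.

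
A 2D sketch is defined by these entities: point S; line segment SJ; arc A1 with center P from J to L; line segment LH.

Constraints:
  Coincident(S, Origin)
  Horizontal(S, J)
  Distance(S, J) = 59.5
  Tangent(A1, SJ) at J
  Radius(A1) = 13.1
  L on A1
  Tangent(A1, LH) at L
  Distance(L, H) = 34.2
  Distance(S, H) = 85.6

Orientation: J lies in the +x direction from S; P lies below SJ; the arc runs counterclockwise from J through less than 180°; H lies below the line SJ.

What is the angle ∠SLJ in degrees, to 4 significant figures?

91.99°

S is at the origin; SJ is horizontal with |SJ| = 59.5 and J on the +x side, so J = (59.50, 0.000). The tangent condition forces PJ to be normal to SJ, so P = J + (0, -13.1) = (59.50, -13.10). Since PL ⟂ LH (tangency), |PH| = √(13.1² + 34.2²) = 36.62 regardless of where L sits on A1. So H lies on both circle(S, 85.6) and circle(P, 36.62); the below-SJ intersection is H = (70.95, -47.89). L is the foot of the tangent from H: L = (49.35, -21.38).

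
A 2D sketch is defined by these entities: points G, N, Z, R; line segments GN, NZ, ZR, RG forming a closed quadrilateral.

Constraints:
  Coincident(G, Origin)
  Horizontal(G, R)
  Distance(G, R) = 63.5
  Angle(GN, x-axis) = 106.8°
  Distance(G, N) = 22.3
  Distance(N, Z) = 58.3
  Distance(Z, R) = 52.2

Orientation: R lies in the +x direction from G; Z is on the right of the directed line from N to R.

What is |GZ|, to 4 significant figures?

36.68

Checks: |NZ| = 58.30 ✓; |ZR| = 52.20 ✓.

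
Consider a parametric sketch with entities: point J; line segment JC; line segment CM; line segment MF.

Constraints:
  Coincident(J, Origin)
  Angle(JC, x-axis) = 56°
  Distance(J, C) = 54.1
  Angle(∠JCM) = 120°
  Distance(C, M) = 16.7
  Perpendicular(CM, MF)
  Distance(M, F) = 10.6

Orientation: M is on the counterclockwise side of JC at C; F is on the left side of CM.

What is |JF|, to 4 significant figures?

56.82

J is at the origin; JC runs at 56.0° with length 54.1, so C = 54.1·(cos 56.0°, sin 56.0°) = (30.25, 44.85). ∠JCM = 120.0°, so CM runs at 56.0° + (180° − 120.0°) = 116.0° from the x-axis; with |CM| = 16.7, M = C + 16.7·(cos 116.0°, sin 116.0°) = (22.93, 59.86). CM is perpendicular to MF; with |MF| = 10.6 on the left of CM, F = M + 10.6·(-0.8988, -0.4384) = (13.40, 55.21). Then |JF| = |F − J| = 56.82.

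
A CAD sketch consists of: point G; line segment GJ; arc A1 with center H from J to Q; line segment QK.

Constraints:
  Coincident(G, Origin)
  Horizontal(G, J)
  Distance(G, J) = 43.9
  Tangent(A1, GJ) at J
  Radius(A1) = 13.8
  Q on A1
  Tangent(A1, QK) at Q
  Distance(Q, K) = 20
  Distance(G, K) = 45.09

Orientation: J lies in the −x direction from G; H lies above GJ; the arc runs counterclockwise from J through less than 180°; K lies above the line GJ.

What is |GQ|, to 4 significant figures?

33.07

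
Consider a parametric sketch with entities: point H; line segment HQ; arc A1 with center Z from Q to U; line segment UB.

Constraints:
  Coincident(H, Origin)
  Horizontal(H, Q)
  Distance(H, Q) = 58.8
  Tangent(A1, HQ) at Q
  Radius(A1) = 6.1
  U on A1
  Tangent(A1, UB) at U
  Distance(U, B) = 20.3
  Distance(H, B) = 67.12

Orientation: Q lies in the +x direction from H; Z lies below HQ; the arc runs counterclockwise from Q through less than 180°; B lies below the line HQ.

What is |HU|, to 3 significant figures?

53.9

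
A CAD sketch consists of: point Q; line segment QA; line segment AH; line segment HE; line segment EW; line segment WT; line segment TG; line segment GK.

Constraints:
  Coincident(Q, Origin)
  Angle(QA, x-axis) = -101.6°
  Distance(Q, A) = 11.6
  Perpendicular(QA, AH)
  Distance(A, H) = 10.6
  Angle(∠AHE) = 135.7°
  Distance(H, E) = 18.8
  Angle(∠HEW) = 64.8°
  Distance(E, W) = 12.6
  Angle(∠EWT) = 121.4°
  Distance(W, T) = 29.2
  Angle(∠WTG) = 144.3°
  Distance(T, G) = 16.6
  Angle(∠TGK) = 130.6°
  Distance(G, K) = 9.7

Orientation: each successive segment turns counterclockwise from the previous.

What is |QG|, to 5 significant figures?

31.948

Q is at the origin; QA runs at -101.6° with length 11.6, so A = (-2.3325, -11.363). The perpendicularity gives AH at right angles to QA, so AH runs at -11.600°; with |AH| = 10.6, H = (8.0510, -13.494). ∠AHE = 135.7° gives HE at 32.700° from the x-axis; with |HE| = 18.8, E = (23.871, -3.3380). ∠HEW = 64.8° gives EW at 147.90° from the x-axis; with |EW| = 12.6, W = (13.198, 3.3576). ∠EWT = 121.4° gives WT at -153.50° from the x-axis; with |WT| = 29.2, T = (-12.934, -9.6713). ∠WTG = 144.3° gives TG at -117.80° from the x-axis; with |TG| = 16.6, G = (-20.676, -24.355). Then |QG| = |G − Q| = 31.948.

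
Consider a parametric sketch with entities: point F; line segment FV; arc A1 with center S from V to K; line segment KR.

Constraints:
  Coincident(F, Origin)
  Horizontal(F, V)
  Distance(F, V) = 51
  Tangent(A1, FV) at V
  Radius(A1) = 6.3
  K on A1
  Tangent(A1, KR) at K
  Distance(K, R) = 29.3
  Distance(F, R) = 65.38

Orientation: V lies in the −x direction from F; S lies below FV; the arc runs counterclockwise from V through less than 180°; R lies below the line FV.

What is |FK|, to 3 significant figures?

57.7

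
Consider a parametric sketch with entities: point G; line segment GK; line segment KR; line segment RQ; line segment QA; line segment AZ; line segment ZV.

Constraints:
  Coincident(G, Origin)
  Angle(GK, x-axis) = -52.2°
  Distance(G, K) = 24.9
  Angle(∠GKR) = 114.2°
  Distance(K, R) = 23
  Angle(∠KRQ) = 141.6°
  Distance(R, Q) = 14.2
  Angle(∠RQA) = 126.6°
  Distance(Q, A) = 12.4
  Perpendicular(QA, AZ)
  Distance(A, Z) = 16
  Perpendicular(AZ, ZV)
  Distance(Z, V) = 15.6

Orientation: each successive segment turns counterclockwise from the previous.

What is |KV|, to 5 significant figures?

18.942

The perpendicularity gives AZ at right angles to QA, so AZ runs at -164.60°; with |AZ| = 16.0, Z = (27.640, 4.6290). AZ ⟂ ZV, so ZV runs at -74.600°; with |ZV| = 15.6, V = (31.783, -10.411). Then |KV| = |V − K| = 18.942.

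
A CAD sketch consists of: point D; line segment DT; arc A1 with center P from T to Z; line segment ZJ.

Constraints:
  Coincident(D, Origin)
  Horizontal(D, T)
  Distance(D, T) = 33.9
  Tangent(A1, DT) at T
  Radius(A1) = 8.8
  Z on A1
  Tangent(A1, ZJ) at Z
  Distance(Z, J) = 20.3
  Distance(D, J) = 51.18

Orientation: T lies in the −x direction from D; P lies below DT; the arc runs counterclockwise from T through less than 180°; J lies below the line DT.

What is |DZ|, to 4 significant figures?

43.66

D is at the origin; DT is horizontal with |DT| = 33.9 and T on the −x side, so T = (-33.90, 0.000). A1 meets DT tangentially, so PT is at right angles to DT, so P = T + (0, -8.8) = (-33.90, -8.800). Since PZ ⟂ ZJ (tangency), |PJ| = √(8.8² + 20.3²) = 22.13 regardless of where Z sits on A1. So J lies on both circle(D, 51.18) and circle(P, 22.13); the below-DT intersection is J = (-41.86, -29.44). Z is the foot of the tangent from J: Z = (-42.69, -9.160).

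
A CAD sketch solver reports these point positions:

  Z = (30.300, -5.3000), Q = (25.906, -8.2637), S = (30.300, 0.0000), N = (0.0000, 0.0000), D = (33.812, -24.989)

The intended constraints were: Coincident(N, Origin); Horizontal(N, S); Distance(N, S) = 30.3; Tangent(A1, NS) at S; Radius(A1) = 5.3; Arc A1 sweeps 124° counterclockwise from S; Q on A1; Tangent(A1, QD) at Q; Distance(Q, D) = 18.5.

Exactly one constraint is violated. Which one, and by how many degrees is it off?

Tangent(A1, QD) at Q — off by 8.70°.

N = (0.00, 0.00) ✓; N.y = 0.00, S.y = 0.00 ✓; |NS| = 30.30 ✓; ∠(ZS, SN) = 90.00° ✓; |ZS| = 5.300 ✓; bearing(Z→Q) − bearing(Z→S) = 124.0° ✓; |ZQ| = 5.300 ✓; ∠(ZQ, QD) = 98.70° ✗; |QD| = 18.50 ✓.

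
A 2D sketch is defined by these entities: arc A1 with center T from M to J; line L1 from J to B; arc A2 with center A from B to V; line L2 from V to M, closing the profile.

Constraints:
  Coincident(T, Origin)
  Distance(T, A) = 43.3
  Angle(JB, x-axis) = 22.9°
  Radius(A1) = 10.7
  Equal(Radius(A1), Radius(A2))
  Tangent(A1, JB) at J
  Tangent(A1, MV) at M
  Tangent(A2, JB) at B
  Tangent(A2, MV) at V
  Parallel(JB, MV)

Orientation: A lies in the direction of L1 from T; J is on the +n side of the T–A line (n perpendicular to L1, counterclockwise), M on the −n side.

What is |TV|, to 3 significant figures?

44.6

The slot axis is L1's direction at 22.9°, so u = (cos 22.9°, sin 22.9°) = (0.921, 0.389) and n = (−sin 22.9°, cos 22.9°) = (-0.389, 0.921). T is at the origin and A lies 43.3 along u from T, so A = 43.3·u = (39.9, 16.8). Tangency of A1 to both parallel lines with radius 10.7 puts J and M at T ± 10.7·n: J = (-4.16, 9.86), M = (4.16, -9.86). Equal radii place B and V the same way about A: B = A + 10.7·n = (35.7, 26.7), V = A − 10.7·n = (44.1, 6.99). Then |TV| = |V − T| = 44.6.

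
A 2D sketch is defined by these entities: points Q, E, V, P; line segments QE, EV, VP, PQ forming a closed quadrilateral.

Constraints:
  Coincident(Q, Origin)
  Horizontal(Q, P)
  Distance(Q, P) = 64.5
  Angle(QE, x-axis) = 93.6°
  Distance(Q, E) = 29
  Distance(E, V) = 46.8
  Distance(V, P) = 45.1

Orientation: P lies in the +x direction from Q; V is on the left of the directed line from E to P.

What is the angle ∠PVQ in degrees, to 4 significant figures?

75.03°

Q is at the origin; Q and P share the same y with |QP| = 64.5 and P in +x, so P = (64.5, 0). QE runs at 93.6° with |QE| = 29.0, so E = (-1.821, 28.94). V is determined by |EV| = 46.8 and |VP| = 45.1 together: it lies at the intersection of circle(E, 46.8) and circle(P, 45.1). With |EP| = 72.36, the foot of the radical line on EP is 37.26 from E and the perpendicular offset is √(46.8² − 37.26²) = 28.32. Taking the left-of-EP solution: V = (43.66, 39.99).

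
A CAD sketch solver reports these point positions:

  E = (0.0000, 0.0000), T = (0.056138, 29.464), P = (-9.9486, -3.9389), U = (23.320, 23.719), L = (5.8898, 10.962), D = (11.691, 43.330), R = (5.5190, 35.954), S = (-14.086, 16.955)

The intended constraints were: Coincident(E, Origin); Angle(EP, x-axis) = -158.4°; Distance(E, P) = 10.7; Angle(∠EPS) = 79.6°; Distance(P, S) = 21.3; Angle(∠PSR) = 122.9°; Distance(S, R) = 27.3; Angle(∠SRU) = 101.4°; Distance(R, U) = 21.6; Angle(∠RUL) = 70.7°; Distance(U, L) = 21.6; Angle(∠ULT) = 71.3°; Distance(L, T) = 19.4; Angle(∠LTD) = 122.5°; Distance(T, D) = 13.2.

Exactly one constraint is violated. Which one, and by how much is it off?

Distance(T, D) = 13.2 — off by 4.90.

E = (0.00, 0.00) ✓; EP at -158.4° ✓; |EP| = 10.70 ✓; ∠EPS = 79.60° ✓; |PS| = 21.30 ✓; ∠PSR = 122.9° ✓; |SR| = 27.30 ✓; ∠SRU = 101.4° ✓; |RU| = 21.60 ✓; ∠RUL = 70.70° ✓; |UL| = 21.60 ✓; ∠ULT = 71.30° ✓; |LT| = 19.40 ✓; ∠LTD = 122.5° ✓; |TD| = 18.10 ✗.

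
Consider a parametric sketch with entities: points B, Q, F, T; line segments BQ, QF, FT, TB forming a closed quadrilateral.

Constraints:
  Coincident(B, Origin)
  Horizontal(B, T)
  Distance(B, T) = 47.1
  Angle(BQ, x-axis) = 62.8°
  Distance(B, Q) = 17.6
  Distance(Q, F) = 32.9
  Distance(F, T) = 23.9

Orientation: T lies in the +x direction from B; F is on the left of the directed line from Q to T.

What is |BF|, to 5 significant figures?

46.200

B is at the origin; B and T share the same y with |BT| = 47.1 and T in +x, so T = (47.1, 0). BQ runs at 62.8° with |BQ| = 17.6, so Q = (8.0449, 15.654). F is determined by |QF| = 32.9 and |FT| = 23.9 together: it lies at the intersection of circle(Q, 32.9) and circle(T, 23.9). With |QT| = 42.075, the foot of the radical line on QT is 27.113 from Q and the perpendicular offset is √(32.9² − 27.113²) = 18.637. Taking the left-of-QT solution: F = (40.145, 22.866).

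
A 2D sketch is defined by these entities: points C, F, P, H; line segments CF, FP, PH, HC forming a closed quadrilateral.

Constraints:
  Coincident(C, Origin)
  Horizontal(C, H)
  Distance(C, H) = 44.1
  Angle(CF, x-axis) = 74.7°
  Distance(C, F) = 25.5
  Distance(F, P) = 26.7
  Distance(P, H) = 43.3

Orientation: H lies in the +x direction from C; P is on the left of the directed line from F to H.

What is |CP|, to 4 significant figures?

49.26

Checks: |FP| = 26.70 ✓; |PH| = 43.30 ✓.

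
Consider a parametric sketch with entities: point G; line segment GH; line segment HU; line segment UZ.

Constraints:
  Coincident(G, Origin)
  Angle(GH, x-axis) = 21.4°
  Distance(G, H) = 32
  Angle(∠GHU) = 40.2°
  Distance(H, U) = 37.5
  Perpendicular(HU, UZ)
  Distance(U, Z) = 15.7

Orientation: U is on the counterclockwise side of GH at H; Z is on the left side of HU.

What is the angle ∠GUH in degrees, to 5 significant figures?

57.698°

G is at the origin; GH runs at 21.4° with length 32.0, so H = 32.0·(cos 21.4°, sin 21.4°) = (29.794, 11.676). ∠GHU = 40.2°, so HU runs at 21.4° + (180° − 40.2°) = 161.20° from the x-axis; with |HU| = 37.5, U = H + 37.5·(cos 161.20°, sin 161.20°) = (-5.7056, 23.761). Then cos ∠GUH = UG·UH / (|UG||UH|), giving 57.698°.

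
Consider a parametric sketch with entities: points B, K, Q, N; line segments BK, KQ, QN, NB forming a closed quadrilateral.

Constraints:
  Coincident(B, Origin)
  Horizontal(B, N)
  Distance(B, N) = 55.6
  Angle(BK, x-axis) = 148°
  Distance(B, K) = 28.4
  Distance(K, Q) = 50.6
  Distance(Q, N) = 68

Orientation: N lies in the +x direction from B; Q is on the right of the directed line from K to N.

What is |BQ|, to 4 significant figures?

31.97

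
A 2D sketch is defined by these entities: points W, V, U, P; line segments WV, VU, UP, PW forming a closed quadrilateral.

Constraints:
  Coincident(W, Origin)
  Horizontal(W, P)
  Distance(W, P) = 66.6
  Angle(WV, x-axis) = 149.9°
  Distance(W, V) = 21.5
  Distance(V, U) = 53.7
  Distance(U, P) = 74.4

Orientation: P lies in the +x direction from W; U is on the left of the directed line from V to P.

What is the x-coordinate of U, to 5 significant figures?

14.474

Checks: |VU| = 53.70 ✓; |UP| = 74.40 ✓.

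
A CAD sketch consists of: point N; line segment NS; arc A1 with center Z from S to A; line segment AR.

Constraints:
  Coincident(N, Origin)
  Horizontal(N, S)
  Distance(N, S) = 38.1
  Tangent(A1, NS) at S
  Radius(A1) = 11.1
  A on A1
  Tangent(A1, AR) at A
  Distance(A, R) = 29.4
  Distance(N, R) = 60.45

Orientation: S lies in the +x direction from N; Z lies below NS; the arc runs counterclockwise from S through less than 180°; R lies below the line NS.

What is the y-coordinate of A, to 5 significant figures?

-16.717

N is at the origin; N and S share the same y with |NS| = 38.1 and S on the +x side, so S = (38.100, 0.0000). Since A1 is tangent to NS there, ZS ⟂ NS, so Z = S + (0, -11.1) = (38.100, -11.100). Since ZA ⟂ AR (tangency), |ZR| = √(11.1² + 29.4²) = 31.426 regardless of where A sits on A1. So R lies on both circle(N, 60.45) and circle(Z, 31.426); the below-NS intersection is R = (43.404, -42.075). A is the foot of the tangent from R: A = (28.526, -16.717).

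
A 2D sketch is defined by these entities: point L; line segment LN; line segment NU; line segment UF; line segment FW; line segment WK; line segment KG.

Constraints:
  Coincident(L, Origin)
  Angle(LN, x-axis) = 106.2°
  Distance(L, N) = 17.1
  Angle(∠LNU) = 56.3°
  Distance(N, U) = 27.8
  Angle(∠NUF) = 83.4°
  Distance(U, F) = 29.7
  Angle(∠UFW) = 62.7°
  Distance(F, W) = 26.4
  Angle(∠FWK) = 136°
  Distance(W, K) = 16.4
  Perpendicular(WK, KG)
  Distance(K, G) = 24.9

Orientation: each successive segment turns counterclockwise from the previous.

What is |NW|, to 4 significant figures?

14.98

L is at the origin; LN runs at 106.2° with length 17.1, so N = (-4.771, 16.42). ∠LNU = 56.3° gives NU at -130.1° from the x-axis; with |NU| = 27.8, U = (-22.68, -4.844). ∠NUF = 83.4° gives UF at -33.50° from the x-axis; with |UF| = 29.7, F = (2.089, -21.24). ∠UFW = 62.7° gives FW at 83.80° from the x-axis; with |FW| = 26.4, W = (4.940, 5.009). Then |NW| = |W − N| = 14.98.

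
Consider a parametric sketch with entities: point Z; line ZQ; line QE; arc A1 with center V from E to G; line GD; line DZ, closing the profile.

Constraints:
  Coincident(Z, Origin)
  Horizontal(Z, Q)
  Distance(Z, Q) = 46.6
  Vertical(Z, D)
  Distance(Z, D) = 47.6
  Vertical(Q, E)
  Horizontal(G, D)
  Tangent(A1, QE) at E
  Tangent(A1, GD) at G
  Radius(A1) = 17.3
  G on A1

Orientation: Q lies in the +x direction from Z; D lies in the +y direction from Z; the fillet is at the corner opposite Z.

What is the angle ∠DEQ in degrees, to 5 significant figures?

110.37°

The virtual corner opposite Z is at (46.600, 47.600). The tangent condition forces VE to be normal to QE and since A1 is tangent to GD there, VG ⟂ GD, with radius 17.3, so the center V sits 17.3 in from both sides at V = (29.300, 30.300). That places the tangent points at E = (46.600, 30.300) on QE and G = (29.300, 47.600) on GD. Then cos ∠DEQ = ED·EQ / (|ED||EQ|), giving 110.37°.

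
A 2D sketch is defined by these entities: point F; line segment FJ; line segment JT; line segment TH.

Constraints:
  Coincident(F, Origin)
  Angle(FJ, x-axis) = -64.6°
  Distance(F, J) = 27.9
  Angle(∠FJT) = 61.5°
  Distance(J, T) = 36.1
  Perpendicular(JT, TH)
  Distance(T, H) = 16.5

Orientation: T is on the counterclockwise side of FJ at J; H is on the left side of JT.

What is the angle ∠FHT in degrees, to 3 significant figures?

109°

F is at the origin; FJ runs at -64.6° with length 27.9, so J = 27.9·(cos -64.6°, sin -64.6°) = (12.0, -25.2). ∠FJT = 61.5°, so JT runs at -64.6° + (180° − 61.5°) = 53.9° from the x-axis; with |JT| = 36.1, T = J + 36.1·(cos 53.9°, sin 53.9°) = (33.2, 3.97). JT ⟂ TH; with |TH| = 16.5 on the left of JT, H = T + 16.5·(-0.808, 0.589) = (19.9, 13.7). Then cos ∠FHT = HF·HT / (|HF||HT|), giving 109°.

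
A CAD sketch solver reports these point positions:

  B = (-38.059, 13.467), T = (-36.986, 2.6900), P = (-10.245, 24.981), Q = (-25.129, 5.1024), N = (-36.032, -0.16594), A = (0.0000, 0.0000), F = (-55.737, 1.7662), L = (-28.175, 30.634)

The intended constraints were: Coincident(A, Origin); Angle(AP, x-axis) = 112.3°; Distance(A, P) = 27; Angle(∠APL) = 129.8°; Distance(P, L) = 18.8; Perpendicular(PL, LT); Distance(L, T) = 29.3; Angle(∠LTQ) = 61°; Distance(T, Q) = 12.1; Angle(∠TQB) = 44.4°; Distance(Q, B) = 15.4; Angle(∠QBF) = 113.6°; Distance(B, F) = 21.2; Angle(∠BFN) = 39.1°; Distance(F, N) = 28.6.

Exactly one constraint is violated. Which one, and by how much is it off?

Distance(F, N) = 28.6 — off by 8.80.

A = (0.00, 0.00) ✓; AP at 112.3° ✓; |AP| = 27.00 ✓; ∠APL = 129.8° ✓; |PL| = 18.80 ✓; ∠(PL, LT) = 90.00° ✓; |LT| = 29.30 ✓; ∠LTQ = 61.00° ✓; |TQ| = 12.10 ✓; ∠TQB = 44.40° ✓; |QB| = 15.40 ✓; ∠QBF = 113.6° ✓; |BF| = 21.20 ✓; ∠BFN = 39.10° ✓; |FN| = 19.80 ✗.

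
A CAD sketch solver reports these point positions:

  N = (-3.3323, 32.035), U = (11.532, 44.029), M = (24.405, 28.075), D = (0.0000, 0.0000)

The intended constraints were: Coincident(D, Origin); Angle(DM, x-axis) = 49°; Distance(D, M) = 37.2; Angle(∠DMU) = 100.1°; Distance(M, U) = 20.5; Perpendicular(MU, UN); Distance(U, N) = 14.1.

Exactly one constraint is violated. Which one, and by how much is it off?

Distance(U, N) = 14.1 — off by 5.00.

D = (0.00, 0.00) ✓; DM at 49.00° ✓; |DM| = 37.20 ✓; ∠DMU = 100.1° ✓; |MU| = 20.50 ✓; ∠(MU, UN) = 90.00° ✓; |UN| = 19.10 ✗.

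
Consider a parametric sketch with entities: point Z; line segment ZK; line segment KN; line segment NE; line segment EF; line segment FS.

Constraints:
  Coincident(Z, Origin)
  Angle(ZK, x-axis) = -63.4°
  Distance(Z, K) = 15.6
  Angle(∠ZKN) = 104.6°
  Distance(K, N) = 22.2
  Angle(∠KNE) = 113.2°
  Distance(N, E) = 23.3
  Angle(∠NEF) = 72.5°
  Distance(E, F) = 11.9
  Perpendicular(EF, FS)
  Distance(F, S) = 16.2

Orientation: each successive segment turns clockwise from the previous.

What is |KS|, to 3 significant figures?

19.1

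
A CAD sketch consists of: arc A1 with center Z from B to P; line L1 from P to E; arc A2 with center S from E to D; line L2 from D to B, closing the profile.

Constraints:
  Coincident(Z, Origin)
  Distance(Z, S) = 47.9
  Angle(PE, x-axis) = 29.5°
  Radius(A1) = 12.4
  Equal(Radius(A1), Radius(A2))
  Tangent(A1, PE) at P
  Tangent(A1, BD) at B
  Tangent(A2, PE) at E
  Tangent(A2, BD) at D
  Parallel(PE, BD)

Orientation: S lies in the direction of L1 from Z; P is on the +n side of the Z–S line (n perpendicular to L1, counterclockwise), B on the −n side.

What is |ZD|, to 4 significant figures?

49.48

The slot axis is L1's direction at 29.5°, so u = (cos 29.5°, sin 29.5°) = (0.8704, 0.4924) and n = (−sin 29.5°, cos 29.5°) = (-0.4924, 0.8704). Z is at the origin and S lies 47.9 along u from Z, so S = 47.9·u = (41.69, 23.59). Tangency of A1 to both parallel lines with radius 12.4 puts P and B at Z ± 12.4·n: P = (-6.106, 10.79), B = (6.106, -10.79). Equal radii place E and D the same way about S: E = S + 12.4·n = (35.58, 34.38), D = S − 12.4·n = (47.80, 12.79). Then |ZD| = |D − Z| = 49.48.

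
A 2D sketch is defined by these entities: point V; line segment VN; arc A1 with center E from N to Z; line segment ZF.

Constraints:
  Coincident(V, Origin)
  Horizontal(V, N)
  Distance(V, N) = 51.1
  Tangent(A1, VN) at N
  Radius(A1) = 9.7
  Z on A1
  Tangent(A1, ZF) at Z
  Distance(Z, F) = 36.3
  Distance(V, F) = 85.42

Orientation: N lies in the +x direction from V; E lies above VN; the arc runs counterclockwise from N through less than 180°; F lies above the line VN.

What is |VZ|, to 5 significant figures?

59.819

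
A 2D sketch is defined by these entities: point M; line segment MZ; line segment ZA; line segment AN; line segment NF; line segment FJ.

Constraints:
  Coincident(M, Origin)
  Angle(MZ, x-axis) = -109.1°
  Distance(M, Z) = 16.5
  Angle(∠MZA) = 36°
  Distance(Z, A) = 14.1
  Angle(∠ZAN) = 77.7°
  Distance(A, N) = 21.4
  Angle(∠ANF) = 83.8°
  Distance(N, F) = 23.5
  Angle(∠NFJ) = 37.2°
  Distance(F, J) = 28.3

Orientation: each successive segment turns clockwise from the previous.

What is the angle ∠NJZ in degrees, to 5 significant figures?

92.002°

M is at the origin; MZ runs at -109.1° with length 16.5, so Z = (-5.3991, -15.592). ∠MZA = 36.0° gives ZA at 106.90° from the x-axis; with |ZA| = 14.1, A = (-9.4980, -2.1006). ∠ZAN = 77.7° gives AN at 4.6000° from the x-axis; with |AN| = 21.4, N = (11.833, -0.38433). ∠ANF = 83.8° gives NF at -91.600° from the x-axis; with |NF| = 23.5, F = (11.177, -23.875). ∠NFJ = 37.2° gives FJ at 125.60° from the x-axis; with |FJ| = 28.3, J = (-5.2972, -0.86441). Then cos ∠NJZ = JN·JZ / (|JN||JZ|), giving 92.002°.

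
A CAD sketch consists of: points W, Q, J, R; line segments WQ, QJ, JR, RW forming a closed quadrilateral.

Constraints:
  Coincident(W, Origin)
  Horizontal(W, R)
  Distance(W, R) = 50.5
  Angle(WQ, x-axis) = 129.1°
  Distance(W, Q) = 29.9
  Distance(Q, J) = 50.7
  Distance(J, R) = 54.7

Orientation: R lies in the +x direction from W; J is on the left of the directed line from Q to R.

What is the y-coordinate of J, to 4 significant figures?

48.45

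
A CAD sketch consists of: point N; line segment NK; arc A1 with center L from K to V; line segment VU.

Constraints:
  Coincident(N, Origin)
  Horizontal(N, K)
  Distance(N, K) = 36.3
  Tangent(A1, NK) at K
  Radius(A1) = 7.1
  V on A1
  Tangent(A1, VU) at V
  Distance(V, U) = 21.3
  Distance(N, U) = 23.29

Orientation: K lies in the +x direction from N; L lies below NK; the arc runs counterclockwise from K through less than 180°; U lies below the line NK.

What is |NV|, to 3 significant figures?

31.4

Checks: |LV| = 7.100 ✓; ∠(LV, VU) = 90.00° ✓; |VU| = 21.30 ✓; |NU| = 23.29 ✓.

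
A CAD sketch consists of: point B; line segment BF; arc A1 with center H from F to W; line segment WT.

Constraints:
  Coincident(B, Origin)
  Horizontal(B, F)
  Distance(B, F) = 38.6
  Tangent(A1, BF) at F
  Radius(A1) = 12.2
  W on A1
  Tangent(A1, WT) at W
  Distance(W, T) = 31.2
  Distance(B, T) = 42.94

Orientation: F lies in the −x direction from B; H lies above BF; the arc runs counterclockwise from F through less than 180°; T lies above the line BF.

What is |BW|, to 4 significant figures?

28.29

Checks: ∠(HF, FB) = 90.00° ✓; |HW| = 12.20 ✓; ∠(HW, WT) = 90.00° ✓; |WT| = 31.20 ✓; |BT| = 42.94 ✓.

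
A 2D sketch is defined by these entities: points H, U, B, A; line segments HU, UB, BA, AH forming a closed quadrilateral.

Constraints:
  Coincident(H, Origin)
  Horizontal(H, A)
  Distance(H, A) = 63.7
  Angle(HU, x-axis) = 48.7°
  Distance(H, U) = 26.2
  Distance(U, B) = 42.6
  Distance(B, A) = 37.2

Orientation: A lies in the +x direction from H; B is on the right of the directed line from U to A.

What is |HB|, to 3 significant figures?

38.2

Checks: |UB| = 42.60 ✓; |BA| = 37.20 ✓.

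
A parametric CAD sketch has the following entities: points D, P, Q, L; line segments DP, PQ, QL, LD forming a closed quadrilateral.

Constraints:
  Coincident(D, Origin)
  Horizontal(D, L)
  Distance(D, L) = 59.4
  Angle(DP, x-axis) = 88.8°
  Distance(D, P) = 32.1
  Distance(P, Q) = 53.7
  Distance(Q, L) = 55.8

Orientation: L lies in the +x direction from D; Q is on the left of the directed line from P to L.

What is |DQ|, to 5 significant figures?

73.770

Checks: |PQ| = 53.70 ✓; |QL| = 55.80 ✓.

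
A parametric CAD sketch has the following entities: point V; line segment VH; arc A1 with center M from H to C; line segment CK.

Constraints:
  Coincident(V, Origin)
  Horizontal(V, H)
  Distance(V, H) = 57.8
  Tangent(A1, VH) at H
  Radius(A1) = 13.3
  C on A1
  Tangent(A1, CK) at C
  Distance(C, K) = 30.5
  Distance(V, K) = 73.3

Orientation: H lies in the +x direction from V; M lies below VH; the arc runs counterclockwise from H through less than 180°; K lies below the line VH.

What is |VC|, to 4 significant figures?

48.93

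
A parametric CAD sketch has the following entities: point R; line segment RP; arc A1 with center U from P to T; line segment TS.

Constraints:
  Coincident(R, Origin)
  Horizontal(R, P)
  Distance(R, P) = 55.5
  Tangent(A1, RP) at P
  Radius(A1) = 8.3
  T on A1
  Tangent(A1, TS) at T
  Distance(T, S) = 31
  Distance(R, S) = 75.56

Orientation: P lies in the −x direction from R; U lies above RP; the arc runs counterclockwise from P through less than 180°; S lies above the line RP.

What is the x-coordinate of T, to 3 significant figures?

-48.4

Checks: ∠(UP, PR) = 90.00° ✓; |UT| = 8.300 ✓; ∠(UT, TS) = 90.00° ✓; |TS| = 31.00 ✓; |RS| = 75.56 ✓.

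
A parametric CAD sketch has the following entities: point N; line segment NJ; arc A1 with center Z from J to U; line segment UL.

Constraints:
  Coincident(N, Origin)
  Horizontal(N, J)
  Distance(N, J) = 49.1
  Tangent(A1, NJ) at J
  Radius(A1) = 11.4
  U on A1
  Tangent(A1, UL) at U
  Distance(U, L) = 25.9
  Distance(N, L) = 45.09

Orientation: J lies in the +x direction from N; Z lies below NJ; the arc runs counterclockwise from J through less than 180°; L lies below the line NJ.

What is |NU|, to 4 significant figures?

39.03

Checks: |ZU| = 11.40 ✓; ∠(ZU, UL) = 90.00° ✓; |UL| = 25.90 ✓; |NL| = 45.09 ✓.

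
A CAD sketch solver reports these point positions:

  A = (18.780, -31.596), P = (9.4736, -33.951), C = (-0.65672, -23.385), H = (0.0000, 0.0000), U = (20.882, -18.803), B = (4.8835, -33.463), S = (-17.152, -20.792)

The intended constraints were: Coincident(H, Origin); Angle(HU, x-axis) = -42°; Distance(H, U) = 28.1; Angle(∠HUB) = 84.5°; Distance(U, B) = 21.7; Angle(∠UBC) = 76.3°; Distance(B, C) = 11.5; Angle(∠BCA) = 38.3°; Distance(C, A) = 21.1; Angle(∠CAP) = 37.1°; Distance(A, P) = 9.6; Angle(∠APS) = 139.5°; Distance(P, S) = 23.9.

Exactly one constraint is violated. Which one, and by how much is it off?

Distance(P, S) = 23.9 — off by 5.80.

H = (0.00, 0.00) ✓; HU at -42.00° ✓; |HU| = 28.10 ✓; ∠HUB = 84.50° ✓; |UB| = 21.70 ✓; ∠UBC = 76.30° ✓; |BC| = 11.50 ✓; ∠BCA = 38.30° ✓; |CA| = 21.10 ✓; ∠CAP = 37.10° ✓; |AP| = 9.600 ✓; ∠APS = 139.5° ✓; |PS| = 29.70 ✗.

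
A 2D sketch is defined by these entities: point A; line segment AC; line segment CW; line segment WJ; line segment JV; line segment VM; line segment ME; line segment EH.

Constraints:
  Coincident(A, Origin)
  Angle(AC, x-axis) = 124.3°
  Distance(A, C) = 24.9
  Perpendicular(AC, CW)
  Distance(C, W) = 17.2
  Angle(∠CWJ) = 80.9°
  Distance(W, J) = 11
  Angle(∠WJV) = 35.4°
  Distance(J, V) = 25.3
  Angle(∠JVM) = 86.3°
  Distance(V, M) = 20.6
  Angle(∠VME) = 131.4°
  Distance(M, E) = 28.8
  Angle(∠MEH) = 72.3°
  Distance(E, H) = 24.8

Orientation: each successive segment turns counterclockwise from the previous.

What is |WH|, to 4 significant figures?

18.35

A is at the origin; AC runs at 124.3° with length 24.9, so C = (-14.03, 20.57). AC is perpendicular to CW, so CW runs at -145.7°; with |CW| = 17.2, W = (-28.24, 10.88). ∠CWJ = 80.9° gives WJ at -46.60° from the x-axis; with |WJ| = 11.0, J = (-20.68, 2.885). ∠WJV = 35.4° gives JV at 98.00° from the x-axis; with |JV| = 25.3, V = (-24.20, 27.94). ∠JVM = 86.3° gives VM at -168.3° from the x-axis; with |VM| = 20.6, M = (-44.38, 23.76). ∠VME = 131.4° gives ME at -119.7° from the x-axis; with |ME| = 28.8, E = (-58.65, -1.255). ∠MEH = 72.3° gives EH at -12.00° from the x-axis; with |EH| = 24.8, H = (-34.39, -6.412). Then |WH| = |H − W| = 18.35.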